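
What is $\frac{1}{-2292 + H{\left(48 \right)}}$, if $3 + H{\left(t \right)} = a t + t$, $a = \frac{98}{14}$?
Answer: $- \frac{1}{1911} \approx -0.00052329$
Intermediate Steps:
$a = 7$ ($a = 98 \cdot \frac{1}{14} = 7$)
$H{\left(t \right)} = -3 + 8 t$ ($H{\left(t \right)} = -3 + \left(7 t + t\right) = -3 + 8 t$)
$\frac{1}{-2292 + H{\left(48 \right)}} = \frac{1}{-2292 + \left(-3 + 8 \cdot 48\right)} = \frac{1}{-2292 + \left(-3 + 384\right)} = \frac{1}{-2292 + 381} = \frac{1}{-1911} = - \frac{1}{1911}$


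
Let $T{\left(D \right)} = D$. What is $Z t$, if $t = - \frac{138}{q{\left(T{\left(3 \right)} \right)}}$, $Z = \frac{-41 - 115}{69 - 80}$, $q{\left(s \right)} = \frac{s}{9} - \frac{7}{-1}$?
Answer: $- \frac{32292}{121} \approx -266.88$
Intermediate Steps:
$q{\left(s \right)} = 7 + \frac{s}{9}$ ($q{\left(s \right)} = s \frac{1}{9} - -7 = \frac{s}{9} + 7 = 7 + \frac{s}{9}$)
$Z = \frac{156}{11}$ ($Z = - \frac{156}{-11} = \left(-156\right) \left(- \frac{1}{11}\right) = \frac{156}{11} \approx 14.182$)
$t = - \frac{207}{11}$ ($t = - \frac{138}{7 + \frac{1}{9} \cdot 3} = - \frac{138}{7 + \frac{1}{3}} = - \frac{138}{\frac{22}{3}} = \left(-138\right) \frac{3}{22} = - \frac{207}{11} \approx -18.818$)
$Z t = \frac{156}{11} \left(- \frac{207}{11}\right) = - \frac{32292}{121}$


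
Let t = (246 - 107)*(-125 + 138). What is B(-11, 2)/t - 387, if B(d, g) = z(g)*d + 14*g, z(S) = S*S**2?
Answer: -699369/1807 ≈ -387.03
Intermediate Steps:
z(S) = S**3
t = 1807 (t = 139*13 = 1807)
B(d, g) = 14*g + d*g**3 (B(d, g) = g**3*d + 14*g = d*g**3 + 14*g = 14*g + d*g**3)
B(-11, 2)/t - 387 = (2*(14 - 11*2**2))/1807 - 387 = (2*(14 - 11*4))/1807 - 387 = (2*(14 - 44))/1807 - 387 = (2*(-30))/1807 - 387 = (1/1807)*(-60) - 387 = -60/1807 - 387 = -699369/1807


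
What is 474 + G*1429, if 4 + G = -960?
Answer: -1377082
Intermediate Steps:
G = -964 (G = -4 - 960 = -964)
474 + G*1429 = 474 - 964*1429 = 474 - 1377556 = -1377082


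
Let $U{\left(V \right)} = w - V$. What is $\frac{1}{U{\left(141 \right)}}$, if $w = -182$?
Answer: $- \frac{1}{323} \approx -0.003096$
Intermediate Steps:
$U{\left(V \right)} = -182 - V$
$\frac{1}{U{\left(141 \right)}} = \frac{1}{-182 - 141} = \frac{1}{-323} = - \frac{1}{323}$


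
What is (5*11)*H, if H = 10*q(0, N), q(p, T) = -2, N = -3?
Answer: -1100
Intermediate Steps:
H = -20 (H = 10*(-2) = -20)
(5*11)*H = (5*11)*(-20) = 55*(-20) = -1100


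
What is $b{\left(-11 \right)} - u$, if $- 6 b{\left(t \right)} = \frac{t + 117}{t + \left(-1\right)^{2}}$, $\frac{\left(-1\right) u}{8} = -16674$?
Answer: $- \frac{4001707}{30} \approx -1.3339 \cdot 10^{5}$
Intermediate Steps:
$u = 133392$ ($u = \left(-8\right) \left(-16674\right) = 133392$)
$b{\left(t \right)} = - \frac{117 + t}{6 \left(1 + t\right)}$ ($b{\left(t \right)} = - \frac{\left(t + 117\right) \frac{1}{t + \left(-1\right)^{2}}}{6} = - \frac{\left(117 + t\right) \frac{1}{t + 1}}{6} = - \frac{\left(117 + t\right) \frac{1}{1 + t}}{6} = - \frac{\frac{1}{1 + t} \left(117 + t\right)}{6} = - \frac{117 + t}{6 \left(1 + t\right)}$)
$b{\left(-11 \right)} - u = \frac{-117 - -11}{6 \left(1 - 11\right)} - 133392 = \frac{-117 + 11}{6 \left(-10\right)} - 133392 = \frac{1}{6} \left(- \frac{1}{10}\right) \left(-106\right) - 133392 = \frac{53}{30} - 133392 = - \frac{4001707}{30}$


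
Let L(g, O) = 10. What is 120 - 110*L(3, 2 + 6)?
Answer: -980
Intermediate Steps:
120 - 110*L(3, 2 + 6) = 120 - 110*10 = 120 - 1100 = -980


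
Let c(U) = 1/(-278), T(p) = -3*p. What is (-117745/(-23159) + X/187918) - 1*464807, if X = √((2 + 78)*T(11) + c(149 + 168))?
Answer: -10764347568/23159 + I*√204030038/52241204 ≈ -4.648e+5 + 0.00027342*I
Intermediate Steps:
c(U) = -1/278
X = I*√204030038/278 (X = √((2 + 78)*(-3*11) - 1/278) = √(80*(-33) - 1/278) = √(-2640 - 1/278) = √(-733921/278) = I*√204030038/278 ≈ 51.381*I)
(-117745/(-23159) + X/187918) - 1*464807 = (-117745/(-23159) + (I*√204030038/278)/187918) - 1*464807 = (-117745*(-1/23159) + (I*√204030038/278)*(1/187918)) - 464807 = (117745/23159 + I*√204030038/52241204) - 464807 = -10764347568/23159 + I*√204030038/52241204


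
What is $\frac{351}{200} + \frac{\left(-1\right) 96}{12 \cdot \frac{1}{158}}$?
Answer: $- \frac{252449}{200} \approx -1262.2$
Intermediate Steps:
$\frac{351}{200} + \frac{\left(-1\right) 96}{12 \cdot \frac{1}{158}} = 351 \cdot \frac{1}{200} - \frac{96}{12 \cdot \frac{1}{158}} = \frac{351}{200} - \frac{96}{\frac{6}{79}} = \frac{351}{200} - 1264 = - \frac{252449}{200}$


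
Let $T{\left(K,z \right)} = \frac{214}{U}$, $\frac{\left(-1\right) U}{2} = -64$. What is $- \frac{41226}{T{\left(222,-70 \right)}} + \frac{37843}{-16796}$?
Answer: $- \frac{3409206965}{138244} \approx -24661.0$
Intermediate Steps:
$U = 128$ ($U = \left(-2\right) \left(-64\right) = 128$)
$T{\left(K,z \right)} = \frac{107}{64}$ ($T{\left(K,z \right)} = \frac{214}{128} = 214 \cdot \frac{1}{128} = \frac{107}{64}$)
$- \frac{41226}{T{\left(222,-70 \right)}} + \frac{37843}{-16796} = - \frac{41226}{\frac{107}{64}} + \frac{37843}{-16796} = \left(-41226\right) \frac{64}{107} + 37843 \left(- \frac{1}{16796}\right) = - \frac{2638464}{107} - \frac{2911}{1292} = - \frac{3409206965}{138244}$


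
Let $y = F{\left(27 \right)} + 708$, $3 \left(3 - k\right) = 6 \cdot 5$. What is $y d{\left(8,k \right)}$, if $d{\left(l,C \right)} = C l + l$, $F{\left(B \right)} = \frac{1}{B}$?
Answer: $- \frac{305872}{9} \approx -33986.0$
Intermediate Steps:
$k = -7$ ($k = 3 - \frac{6 \cdot 5}{3} = 3 - 10 = -7$)
$d{\left(l,C \right)} = l + C l$
$y = \frac{19117}{27}$ ($y = \frac{1}{27} + 708 = \frac{19117}{27} \approx 708.04$)
$y d{\left(8,k \right)} = \frac{19117 \cdot 8 \left(1 - 7\right)}{27} = \frac{19117 \cdot 8 \left(-6\right)}{27} = \frac{19117}{27} \left(-48\right) = - \frac{305872}{9}$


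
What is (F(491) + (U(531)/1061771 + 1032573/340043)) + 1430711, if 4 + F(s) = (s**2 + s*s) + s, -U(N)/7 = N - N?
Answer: 650625707053/340043 ≈ 1.9134e+6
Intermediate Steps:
U(N) = 0 (U(N) = -7*(N - N) = -7*0 = 0)
F(s) = -4 + s + 2*s**2 (F(s) = -4 + ((s**2 + s*s) + s) = -4 + ((s**2 + s**2) + s) = -4 + (2*s**2 + s) = -4 + (s + 2*s**2) = -4 + s + 2*s**2)
(F(491) + (U(531)/1061771 + 1032573/340043)) + 1430711 = ((-4 + 491 + 2*491**2) + (0/1061771 + 1032573/340043)) + 1430711 = ((-4 + 491 + 2*241081) + (0*(1/1061771) + 1032573*(1/340043))) + 1430711 = ((-4 + 491 + 482162) + (0 + 1032573/340043)) + 1430711 = (482649 + 1032573/340043) + 1430711 = 164122446480/340043 + 1430711 = 650625707053/340043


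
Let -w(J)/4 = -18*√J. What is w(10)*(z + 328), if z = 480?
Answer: 58176*√10 ≈ 1.8397e+5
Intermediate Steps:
w(J) = 72*√J (w(J) = -(-72)*√J = 72*√J)
w(10)*(z + 328) = (72*√10)*(480 + 328) = (72*√10)*808 = 58176*√10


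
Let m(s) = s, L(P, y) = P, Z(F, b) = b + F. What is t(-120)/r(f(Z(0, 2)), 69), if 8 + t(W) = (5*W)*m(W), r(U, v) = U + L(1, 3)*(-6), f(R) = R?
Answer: -17998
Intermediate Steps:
Z(F, b) = F + b
r(U, v) = -6 + U (r(U, v) = U + 1*(-6) = U - 6 = -6 + U)
t(W) = -8 + 5*W² (t(W) = -8 + (5*W)*W = -8 + 5*W²)
t(-120)/r(f(Z(0, 2)), 69) = (-8 + 5*(-120)²)/(-6 + (0 + 2)) = (-8 + 5*14400)/(-6 + 2) = (-8 + 72000)/(-4) = 71992*(-¼) = -17998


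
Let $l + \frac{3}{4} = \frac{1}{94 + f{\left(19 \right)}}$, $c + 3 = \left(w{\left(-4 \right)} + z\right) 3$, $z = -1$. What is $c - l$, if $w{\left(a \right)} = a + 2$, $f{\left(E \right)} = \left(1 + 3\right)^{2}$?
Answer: $- \frac{2477}{220} \approx -11.259$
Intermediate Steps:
$f{\left(E \right)} = 16$ ($f{\left(E \right)} = 4^{2} = 16$)
$w{\left(a \right)} = 2 + a$
$c = -12$ ($c = -3 + \left(\left(2 - 4\right) - 1\right) 3 = -3 + \left(-2 - 1\right) 3 = -3 - 9 = -12$)
$l = - \frac{163}{220}$ ($l = - \frac{3}{4} + \frac{1}{94 + 16} = - \frac{3}{4} + \frac{1}{110} = - \frac{163}{220} \approx -0.74091$)
$c - l = -12 - - \frac{163}{220} = -12 + \frac{163}{220} = - \frac{2477}{220}$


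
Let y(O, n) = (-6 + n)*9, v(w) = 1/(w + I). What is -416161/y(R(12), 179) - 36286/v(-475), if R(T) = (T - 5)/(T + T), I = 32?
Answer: 25027888625/1557 ≈ 1.6074e+7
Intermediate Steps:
R(T) = (-5 + T)/(2*T) (R(T) = (-5 + T)/((2*T)) = (-5 + T)*(1/(2*T)) = (-5 + T)/(2*T))
v(w) = 1/(32 + w) (v(w) = 1/(w + 32) = 1/(32 + w))
y(O, n) = -54 + 9*n
-416161/y(R(12), 179) - 36286/v(-475) = -416161/(-54 + 9*179) - 36286/(1/(32 - 475)) = -416161/(-54 + 1611) - 36286/(1/(-443)) = -416161/1557 - 36286/(-1/443) = -416161*1/1557 - 36286*(-443) = -416161/1557 + 16074698 = 25027888625/1557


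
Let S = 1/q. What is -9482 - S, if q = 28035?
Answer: -265827871/28035 ≈ -9482.0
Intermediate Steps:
S = 1/28035 ≈ 3.5670e-5
-9482 - S = -9482 - 1*1/28035 = -9482 - 1/28035 = -265827871/28035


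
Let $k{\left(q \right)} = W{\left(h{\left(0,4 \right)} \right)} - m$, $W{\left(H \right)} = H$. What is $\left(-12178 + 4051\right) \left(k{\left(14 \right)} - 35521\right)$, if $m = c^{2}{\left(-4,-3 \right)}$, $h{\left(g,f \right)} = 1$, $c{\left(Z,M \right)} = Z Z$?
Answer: $290751552$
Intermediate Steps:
$c{\left(Z,M \right)} = Z^{2}$
$m = 256$ ($m = \left(\left(-4\right)^{2}\right)^{2} = 16^{2} = 256$)
$k{\left(q \right)} = -255$ ($k{\left(q \right)} = 1 - 256 = -255$)
$\left(-12178 + 4051\right) \left(k{\left(14 \right)} - 35521\right) = \left(-12178 + 4051\right) \left(-255 - 35521\right) = \left(-8127\right) \left(-35776\right) = 290751552$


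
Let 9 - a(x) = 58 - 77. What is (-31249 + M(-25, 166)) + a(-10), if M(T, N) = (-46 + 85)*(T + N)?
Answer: -25722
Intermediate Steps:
a(x) = 28 (a(x) = 9 - (58 - 77) = 9 - 1*(-19) = 9 + 19 = 28)
M(T, N) = 39*N + 39*T (M(T, N) = 39*(N + T) = 39*N + 39*T)
(-31249 + M(-25, 166)) + a(-10) = (-31249 + (39*166 + 39*(-25))) + 28 = (-31249 + (6474 - 975)) + 28 = (-31249 + 5499) + 28 = -25750 + 28 = -25722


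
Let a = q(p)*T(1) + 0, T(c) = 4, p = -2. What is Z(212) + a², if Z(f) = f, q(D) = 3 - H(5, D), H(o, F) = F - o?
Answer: 1812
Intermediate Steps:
q(D) = 8 - D (q(D) = 3 - (D - 1*5) = 3 - (D - 5) = 3 - (-5 + D) = 3 + (5 - D) = 8 - D)
a = 40 (a = (8 - 1*(-2))*4 + 0 = (8 + 2)*4 + 0 = 10*4 + 0 = 40 + 0 = 40)
Z(212) + a² = 212 + 40² = 212 + 1600 = 1812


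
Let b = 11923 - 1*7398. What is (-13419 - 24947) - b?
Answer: -42891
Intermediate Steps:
b = 4525 (b = 11923 - 7398 = 4525)
(-13419 - 24947) - b = (-13419 - 24947) - 1*4525 = -38366 - 4525 = -42891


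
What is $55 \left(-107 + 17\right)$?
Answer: $-4950$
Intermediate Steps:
$55 \left(-107 + 17\right) = 55 \left(-90\right) = -4950$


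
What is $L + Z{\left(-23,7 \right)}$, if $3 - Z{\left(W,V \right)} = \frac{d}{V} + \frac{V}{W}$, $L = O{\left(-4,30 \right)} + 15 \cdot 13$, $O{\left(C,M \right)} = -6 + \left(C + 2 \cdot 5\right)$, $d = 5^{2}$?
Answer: $\frac{31352}{161} \approx 194.73$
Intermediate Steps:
$d = 25$
$O{\left(C,M \right)} = 4 + C$ ($O{\left(C,M \right)} = -6 + \left(C + 10\right) = -6 + \left(10 + C\right) = 4 + C$)
$L = 195$ ($L = \left(4 - 4\right) + 15 \cdot 13 = 0 + 195 = 195$)
$Z{\left(W,V \right)} = 3 - \frac{25}{V} - \frac{V}{W}$ ($Z{\left(W,V \right)} = 3 - \left(\frac{25}{V} + \frac{V}{W}\right) = 3 - \frac{25}{V} - \frac{V}{W}$)
$L + Z{\left(-23,7 \right)} = 195 - \left(-3 - \frac{7}{23} + \frac{25}{7}\right) = 195 - \left(\frac{4}{7} - \frac{7}{23}\right) = 195 + \left(3 - \frac{25}{7} + \frac{7}{23}\right) = 195 - \frac{43}{161} = \frac{31352}{161}$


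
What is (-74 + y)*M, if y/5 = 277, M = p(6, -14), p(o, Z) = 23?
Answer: 30153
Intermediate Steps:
M = 23
y = 1385 (y = 5*277 = 1385)
(-74 + y)*M = (-74 + 1385)*23 = 1311*23 = 30153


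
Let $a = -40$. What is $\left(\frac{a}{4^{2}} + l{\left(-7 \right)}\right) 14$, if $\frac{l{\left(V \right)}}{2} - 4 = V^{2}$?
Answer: $1449$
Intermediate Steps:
$l{\left(V \right)} = 8 + 2 V^{2}$
$\left(\frac{a}{4^{2}} + l{\left(-7 \right)}\right) 14 = \left(- \frac{40}{4^{2}} + \left(8 + 2 \left(-7\right)^{2}\right)\right) 14 = \left(- \frac{40}{16} + \left(8 + 2 \cdot 49\right)\right) 14 = \left(\left(-40\right) \frac{1}{16} + \left(8 + 98\right)\right) 14 = \left(- \frac{5}{2} + 106\right) 14 = \frac{207}{2} \cdot 14 = 1449$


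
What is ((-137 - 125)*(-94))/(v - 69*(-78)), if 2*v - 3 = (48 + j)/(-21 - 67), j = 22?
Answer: 46112/10079 ≈ 4.5751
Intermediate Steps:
v = 97/88 (v = 3/2 + ((48 + 22)/(-21 - 67))/2 = 3/2 + (70/(-88))/2 = 3/2 + (70*(-1/88))/2 = 3/2 + (½)*(-35/44) = 3/2 - 35/88 = 97/88 ≈ 1.1023)
((-137 - 125)*(-94))/(v - 69*(-78)) = ((-137 - 125)*(-94))/(97/88 - 69*(-78)) = (-262*(-94))/(97/88 + 5382) = 24628/(473713/88) = 24628*(88/473713) = 46112/10079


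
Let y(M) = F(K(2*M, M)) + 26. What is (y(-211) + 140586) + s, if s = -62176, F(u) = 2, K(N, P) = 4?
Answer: 78438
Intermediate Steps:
y(M) = 28 (y(M) = 2 + 26 = 28)
(y(-211) + 140586) + s = (28 + 140586) - 62176 = 140614 - 62176 = 78438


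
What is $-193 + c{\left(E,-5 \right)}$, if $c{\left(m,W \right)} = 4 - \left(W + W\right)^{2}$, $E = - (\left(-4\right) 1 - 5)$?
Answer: $-289$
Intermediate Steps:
$E = 9$ ($E = - (-4 - 5) = \left(-1\right) \left(-9\right) = 9$)
$c{\left(m,W \right)} = 4 - 4 W^{2}$ ($c{\left(m,W \right)} = 4 - \left(2 W\right)^{2} = 4 - 4 W^{2}$)
$-193 + c{\left(E,-5 \right)} = -193 + \left(4 - 4 \left(-5\right)^{2}\right) = -193 + \left(4 - 100\right) = -193 - 96 = -289$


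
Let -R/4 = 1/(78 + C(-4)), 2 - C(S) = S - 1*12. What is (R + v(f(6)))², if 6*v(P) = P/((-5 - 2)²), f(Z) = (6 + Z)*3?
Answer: 9025/1382976 ≈ 0.0065258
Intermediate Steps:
f(Z) = 18 + 3*Z
C(S) = 14 - S (C(S) = 2 - (S - 1*12) = 2 - (S - 12) = 2 - (-12 + S) = 2 + (12 - S) = 14 - S)
v(P) = P/294 (v(P) = (P/((-5 - 2)²))/6 = (P/((-7)²))/6 = (P/49)/6 = P/294)
R = -1/24 (R = -4/(78 + (14 - 1*(-4))) = -4/(78 + (14 + 4)) = -4/(78 + 18) = -4/96 = -4*1/96 = -1/24 ≈ -0.041667)
(R + v(f(6)))² = (-1/24 + (18 + 3*6)/294)² = (-1/24 + (18 + 18)/294)² = (-1/24 + (1/294)*36)² = (-1/24 + 6/49)² = (95/1176)² = 9025/1382976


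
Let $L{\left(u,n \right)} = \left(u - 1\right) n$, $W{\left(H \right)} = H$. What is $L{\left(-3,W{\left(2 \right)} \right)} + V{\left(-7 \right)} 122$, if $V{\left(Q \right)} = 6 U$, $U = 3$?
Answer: $2188$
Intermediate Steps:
$V{\left(Q \right)} = 18$ ($V{\left(Q \right)} = 6 \cdot 3 = 18$)
$L{\left(u,n \right)} = n \left(-1 + u\right)$ ($L{\left(u,n \right)} = \left(-1 + u\right) n = n \left(-1 + u\right)$)
$L{\left(-3,W{\left(2 \right)} \right)} + V{\left(-7 \right)} 122 = 2 \left(-1 - 3\right) + 18 \cdot 122 = 2 \left(-4\right) + 2196 = -8 + 2196 = 2188$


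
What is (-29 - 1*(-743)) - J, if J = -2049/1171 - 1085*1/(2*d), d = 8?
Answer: 14680823/18736 ≈ 783.56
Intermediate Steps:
J = -1303319/18736 (J = -2049/1171 - 1085/((2*1)*8) = -2049*1/1171 - 1085/(2*8) = -2049/1171 - 1085/16 = -1303319/18736 ≈ -69.562)
(-29 - 1*(-743)) - J = (-29 - 1*(-743)) - 1*(-1303319/18736) = (-29 + 743) + 1303319/18736 = 714 + 1303319/18736 = 14680823/18736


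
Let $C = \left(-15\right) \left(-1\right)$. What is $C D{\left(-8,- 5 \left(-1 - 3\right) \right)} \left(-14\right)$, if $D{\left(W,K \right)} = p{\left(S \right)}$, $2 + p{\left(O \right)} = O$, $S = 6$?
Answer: $-840$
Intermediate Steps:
$p{\left(O \right)} = -2 + O$
$D{\left(W,K \right)} = 4$ ($D{\left(W,K \right)} = -2 + 6 = 4$)
$C = 15$
$C D{\left(-8,- 5 \left(-1 - 3\right) \right)} \left(-14\right) = 15 \cdot 4 \left(-14\right) = 60 \left(-14\right) = -840$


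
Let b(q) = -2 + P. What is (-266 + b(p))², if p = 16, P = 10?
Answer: 66564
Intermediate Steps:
b(q) = 8 (b(q) = -2 + 10 = 8)
(-266 + b(p))² = (-266 + 8)² = (-258)² = 66564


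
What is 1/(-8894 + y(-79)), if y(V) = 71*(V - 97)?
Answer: -1/21390 ≈ -4.6751e-5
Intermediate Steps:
y(V) = -6887 + 71*V (y(V) = 71*(-97 + V) = -6887 + 71*V)
1/(-8894 + y(-79)) = 1/(-8894 + (-6887 + 71*(-79))) = 1/(-8894 + (-6887 - 5609)) = 1/(-8894 - 12496) = 1/(-21390) = -1/21390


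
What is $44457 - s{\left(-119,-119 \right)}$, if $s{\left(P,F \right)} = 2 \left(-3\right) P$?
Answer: $43743$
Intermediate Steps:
$s{\left(P,F \right)} = - 6 P$
$44457 - s{\left(-119,-119 \right)} = 44457 - \left(-6\right) \left(-119\right) = 44457 - 714 = 43743$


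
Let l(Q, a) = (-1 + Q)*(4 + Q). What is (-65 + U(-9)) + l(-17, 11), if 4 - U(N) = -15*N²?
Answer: 1388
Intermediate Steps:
U(N) = 4 + 15*N² (U(N) = 4 - (-15)*N² = 4 + 15*N²)
(-65 + U(-9)) + l(-17, 11) = (-65 + (4 + 15*(-9)²)) + (-4 + (-17)² + 3*(-17)) = (-65 + (4 + 15*81)) + (-4 + 289 - 51) = (-65 + (4 + 1215)) + 234 = (-65 + 1219) + 234 = 1154 + 234 = 1388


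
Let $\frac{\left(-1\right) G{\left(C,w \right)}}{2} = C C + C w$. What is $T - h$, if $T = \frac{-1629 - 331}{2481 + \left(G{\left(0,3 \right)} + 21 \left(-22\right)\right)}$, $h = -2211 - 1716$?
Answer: $\frac{7926653}{2019} \approx 3926.0$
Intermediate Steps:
$h = -3927$ ($h = -2211 - 1716 = -3927$)
$G{\left(C,w \right)} = - 2 C^{2} - 2 C w$ ($G{\left(C,w \right)} = - 2 \left(C C + C w\right) = - 2 \left(C^{2} + C w\right) = - 2 C^{2} - 2 C w$)
$T = - \frac{1960}{2019}$ ($T = \frac{-1629 - 331}{2481 - \left(462 + 0 \left(0 + 3\right)\right)} = - \frac{1960}{2481 - \left(462 + 0 \cdot 3\right)} = - \frac{1960}{2481 + \left(0 - 462\right)} = - \frac{1960}{2481 - 462} = - \frac{1960}{2019} \approx -0.97078$)
$T - h = - \frac{1960}{2019} - -3927 = - \frac{1960}{2019} + 3927 = \frac{7926653}{2019}$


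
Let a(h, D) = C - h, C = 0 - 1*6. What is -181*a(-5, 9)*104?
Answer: 18824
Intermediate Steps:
C = -6 (C = 0 - 6 = -6)
a(h, D) = -6 - h
-181*a(-5, 9)*104 = -181*(-6 - 1*(-5))*104 = -181*(-6 + 5)*104 = -181*(-1)*104 = 181*104 = 18824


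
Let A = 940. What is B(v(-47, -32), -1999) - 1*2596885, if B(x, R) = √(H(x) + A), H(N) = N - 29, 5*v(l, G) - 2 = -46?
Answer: -2596885 + √22555/5 ≈ -2.5969e+6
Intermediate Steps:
v(l, G) = -44/5 (v(l, G) = ⅖ + (⅕)*(-46) = ⅖ - 46/5 = -44/5)
H(N) = -29 + N
B(x, R) = √(911 + x) (B(x, R) = √((-29 + x) + 940) = √(911 + x))
B(v(-47, -32), -1999) - 1*2596885 = √(911 - 44/5) - 1*2596885 = √(4511/5) - 2596885 = √22555/5 - 2596885 = -2596885 + √22555/5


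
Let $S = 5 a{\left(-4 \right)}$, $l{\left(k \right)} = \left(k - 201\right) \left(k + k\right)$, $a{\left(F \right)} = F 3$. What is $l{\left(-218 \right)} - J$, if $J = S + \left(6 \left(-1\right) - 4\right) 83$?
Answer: $183574$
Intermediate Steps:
$a{\left(F \right)} = 3 F$
$l{\left(k \right)} = 2 k \left(-201 + k\right)$ ($l{\left(k \right)} = \left(-201 + k\right) 2 k = 2 k \left(-201 + k\right)$)
$S = -60$ ($S = 5 \cdot 3 \left(-4\right) = 5 \left(-12\right) = -60$)
$J = -890$ ($J = -60 + \left(6 \left(-1\right) - 4\right) 83 = -60 + \left(-6 - 4\right) 83 = -60 - 830 = -890$)
$l{\left(-218 \right)} - J = 2 \left(-218\right) \left(-201 - 218\right) - -890 = 2 \left(-218\right) \left(-419\right) + 890 = 182684 + 890 = 183574$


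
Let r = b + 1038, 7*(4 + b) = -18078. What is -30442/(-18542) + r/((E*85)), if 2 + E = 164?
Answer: 136665455/89363169 ≈ 1.5293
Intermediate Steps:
b = -18106/7 (b = -4 + (⅐)*(-18078) = -4 - 18078/7 = -18106/7 ≈ -2586.6)
E = 162 (E = -2 + 164 = 162)
r = -10840/7 (r = -18106/7 + 1038 = -10840/7 ≈ -1548.6)
-30442/(-18542) + r/((E*85)) = -30442/(-18542) - 10840/(7*(162*85)) = -30442*(-1/18542) - 10840/7/13770 = 15221/9271 - 10840/7*1/13770 = 15221/9271 - 1084/9639 = 136665455/89363169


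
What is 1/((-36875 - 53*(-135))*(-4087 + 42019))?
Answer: -1/1127339040 ≈ -8.8704e-10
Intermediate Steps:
1/((-36875 - 53*(-135))*(-4087 + 42019)) = 1/((-36875 + 7155)*37932) = 1/(-29720*37932) = 1/(-1127339040) = -1/1127339040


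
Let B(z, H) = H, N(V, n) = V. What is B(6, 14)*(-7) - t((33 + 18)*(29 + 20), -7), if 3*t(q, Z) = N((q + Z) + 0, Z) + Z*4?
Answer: -2758/3 ≈ -919.33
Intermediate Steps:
t(q, Z) = q/3 + 5*Z/3 (t(q, Z) = (((q + Z) + 0) + Z*4)/3 = (((Z + q) + 0) + 4*Z)/3 = ((Z + q) + 4*Z)/3 = (q + 5*Z)/3 = q/3 + 5*Z/3)
B(6, 14)*(-7) - t((33 + 18)*(29 + 20), -7) = 14*(-7) - (((33 + 18)*(29 + 20))/3 + (5/3)*(-7)) = -98 - ((51*49)/3 - 35/3) = -98 - ((⅓)*2499 - 35/3) = -98 - (833 - 35/3) = -98 - 1*2464/3 = -98 - 2464/3 = -2758/3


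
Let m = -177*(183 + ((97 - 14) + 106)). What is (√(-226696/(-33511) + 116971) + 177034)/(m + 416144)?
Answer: 88517/175150 + √131364523340147/11738903300 ≈ 0.50635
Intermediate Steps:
m = -65844 (m = -177*(183 + (83 + 106)) = -177*(183 + 189) = -177*372 = -65844)
(√(-226696/(-33511) + 116971) + 177034)/(m + 416144) = (√(-226696/(-33511) + 116971) + 177034)/(-65844 + 416144) = (√(-226696*(-1/33511) + 116971) + 177034)/350300 = (√(226696/33511 + 116971) + 177034)*(1/350300) = (√(3920041877/33511) + 177034)*(1/350300) = (√131364523340147/33511 + 177034)*(1/350300) = (177034 + √131364523340147/33511)*(1/350300) = 88517/175150 + √131364523340147/11738903300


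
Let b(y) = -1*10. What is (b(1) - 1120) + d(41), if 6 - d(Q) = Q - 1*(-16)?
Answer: -1181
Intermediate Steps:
d(Q) = -10 - Q (d(Q) = 6 - (Q - 1*(-16)) = 6 - (Q + 16) = 6 - (16 + Q) = 6 + (-16 - Q) = -10 - Q)
b(y) = -10
(b(1) - 1120) + d(41) = (-10 - 1120) + (-10 - 1*41) = -1130 + (-10 - 41) = -1130 - 51 = -1181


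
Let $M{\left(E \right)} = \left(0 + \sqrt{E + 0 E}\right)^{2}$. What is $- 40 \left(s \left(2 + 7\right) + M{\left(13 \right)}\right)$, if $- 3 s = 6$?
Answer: $200$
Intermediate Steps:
$s = -2$ ($s = \left(- \frac{1}{3}\right) 6 = -2$)
$M{\left(E \right)} = E$ ($M{\left(E \right)} = \left(0 + \sqrt{E + 0}\right)^{2} = \left(0 + \sqrt{E}\right)^{2} = \left(\sqrt{E}\right)^{2} = E$)
$- 40 \left(s \left(2 + 7\right) + M{\left(13 \right)}\right) = - 40 \left(- 2 \left(2 + 7\right) + 13\right) = - 40 \left(\left(-2\right) 9 + 13\right) = - 40 \left(-18 + 13\right) = \left(-40\right) \left(-5\right) = 200$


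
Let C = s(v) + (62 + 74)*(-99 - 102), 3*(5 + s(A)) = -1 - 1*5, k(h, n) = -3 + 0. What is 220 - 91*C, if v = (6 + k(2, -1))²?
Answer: 2488433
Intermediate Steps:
k(h, n) = -3
v = 9 (v = (6 - 3)² = 3² = 9)
s(A) = -7 (s(A) = -5 + (-1 - 1*5)/3 = -5 + (-1 - 5)/3 = -5 + (⅓)*(-6) = -5 - 2 = -7)
C = -27343 (C = -7 + (62 + 74)*(-99 - 102) = -7 + 136*(-201) = -7 - 27336 = -27343)
220 - 91*C = 220 - 91*(-27343) = 220 + 2488213 = 2488433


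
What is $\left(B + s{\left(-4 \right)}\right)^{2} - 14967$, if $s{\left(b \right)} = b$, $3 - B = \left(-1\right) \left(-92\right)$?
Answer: $-6318$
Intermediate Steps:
$B = -89$ ($B = 3 - \left(-1\right) \left(-92\right) = 3 - 92 = -89$)
$\left(B + s{\left(-4 \right)}\right)^{2} - 14967 = \left(-89 - 4\right)^{2} - 14967 = \left(-93\right)^{2} - 14967 = 8649 - 14967 = -6318$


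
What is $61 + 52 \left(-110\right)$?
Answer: $-5659$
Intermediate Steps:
$61 + 52 \left(-110\right) = 61 - 5720 = -5659$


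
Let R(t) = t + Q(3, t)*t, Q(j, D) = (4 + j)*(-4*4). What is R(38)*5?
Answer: -21090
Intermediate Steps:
Q(j, D) = -64 - 16*j (Q(j, D) = (4 + j)*(-16) = -64 - 16*j)
R(t) = -111*t (R(t) = t + (-64 - 16*3)*t = t + (-64 - 48)*t = t - 112*t = -111*t)
R(38)*5 = -111*38*5 = -4218*5 = -21090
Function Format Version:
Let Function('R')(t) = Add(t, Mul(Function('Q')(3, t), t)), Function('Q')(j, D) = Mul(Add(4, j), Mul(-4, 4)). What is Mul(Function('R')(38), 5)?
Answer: -21090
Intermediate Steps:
Function('Q')(j, D) = Add(-64, Mul(-16, j)) (Function('Q')(j, D) = Mul(Add(4, j), -16) = Add(-64, Mul(-16, j)))
Function('R')(t) = Mul(-111, t) (Function('R')(t) = Add(t, Mul(Add(-64, Mul(-16, 3)), t)) = Add(t, Mul(Add(-64, -48), t)) = Add(t, Mul(-112, t)) = Mul(-111, t))
Mul(Function('R')(38), 5) = Mul(Mul(-111, 38), 5) = Mul(-4218, 5) = -21090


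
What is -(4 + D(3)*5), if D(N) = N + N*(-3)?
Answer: 26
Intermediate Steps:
D(N) = -2*N (D(N) = N - 3*N = -2*N)
-(4 + D(3)*5) = -(4 - 2*3*5) = -(4 - 6*5) = -(4 - 30) = -1*(-26) = 26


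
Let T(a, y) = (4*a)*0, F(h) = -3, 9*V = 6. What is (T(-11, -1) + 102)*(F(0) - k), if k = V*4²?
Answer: -1394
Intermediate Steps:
V = ⅔ (V = (⅑)*6 = ⅔ ≈ 0.66667)
k = 32/3 (k = (⅔)*4² = (⅔)*16 = 32/3 ≈ 10.667)
T(a, y) = 0
(T(-11, -1) + 102)*(F(0) - k) = (0 + 102)*(-3 - 1*32/3) = 102*(-3 - 32/3) = 102*(-41/3) = -1394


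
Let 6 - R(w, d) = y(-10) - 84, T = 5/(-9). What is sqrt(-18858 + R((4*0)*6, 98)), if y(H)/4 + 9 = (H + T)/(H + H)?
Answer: I*sqrt(168607)/3 ≈ 136.87*I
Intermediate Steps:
T = -5/9 (T = 5*(-1/9) = -5/9 ≈ -0.55556)
y(H) = -36 + 2*(-5/9 + H)/H (y(H) = -36 + 4*((H - 5/9)/(H + H)) = -36 + 4*((-5/9 + H)/((2*H))) = -36 + 4*((-5/9 + H)*(1/(2*H))) = -36 + 4*((-5/9 + H)/(2*H)) = -36 + 2*(-5/9 + H)/H)
R(w, d) = 1115/9 (R(w, d) = 6 - ((-34 - 10/9/(-10)) - 84) = 6 - ((-34 - 10/9*(-1/10)) - 84) = 6 - ((-34 + 1/9) - 84) = 6 - (-305/9 - 84) = 6 - 1*(-1061/9) = 6 + 1061/9 = 1115/9)
sqrt(-18858 + R((4*0)*6, 98)) = sqrt(-18858 + 1115/9) = sqrt(-168607/9) = I*sqrt(168607)/3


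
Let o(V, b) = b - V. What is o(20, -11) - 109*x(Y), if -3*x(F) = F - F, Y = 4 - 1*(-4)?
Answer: -31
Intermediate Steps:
Y = 8 (Y = 4 + 4 = 8)
x(F) = 0 (x(F) = -(F - F)/3 = -⅓*0 = 0)
o(20, -11) - 109*x(Y) = (-11 - 1*20) - 109*0 = (-11 - 20) + 0 = -31 + 0 = -31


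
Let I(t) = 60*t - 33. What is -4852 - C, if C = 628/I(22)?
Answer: -6245152/1287 ≈ -4852.5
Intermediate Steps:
I(t) = -33 + 60*t
C = 628/1287 (C = 628/(-33 + 60*22) = 628/(-33 + 1320) = 628/1287 ≈ 0.48796)
-4852 - C = -4852 - 1*628/1287 = -4852 - 628/1287 = -6245152/1287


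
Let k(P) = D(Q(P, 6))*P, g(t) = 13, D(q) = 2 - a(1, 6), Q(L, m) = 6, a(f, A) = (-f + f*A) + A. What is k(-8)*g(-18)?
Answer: 936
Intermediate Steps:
a(f, A) = A - f + A*f (a(f, A) = (-f + A*f) + A = A - f + A*f)
D(q) = -9 (D(q) = 2 - (6 - 1*1 + 6*1) = 2 - (6 - 1 + 6) = 2 - 1*11 = 2 - 11 = -9)
k(P) = -9*P
k(-8)*g(-18) = -9*(-8)*13 = 72*13 = 936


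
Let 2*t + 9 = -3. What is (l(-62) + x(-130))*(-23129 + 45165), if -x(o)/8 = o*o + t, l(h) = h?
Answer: -2979575704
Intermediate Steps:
t = -6 (t = -9/2 + (1/2)*(-3) = -9/2 - 3/2 = -6)
x(o) = 48 - 8*o**2 (x(o) = -8*(o*o - 6) = -8*(o**2 - 6) = -8*(-6 + o**2) = 48 - 8*o**2)
(l(-62) + x(-130))*(-23129 + 45165) = (-62 + (48 - 8*(-130)**2))*(-23129 + 45165) = (-62 + (48 - 8*16900))*22036 = (-62 + (48 - 135200))*22036 = (-62 - 135152)*22036 = -135214*22036 = -2979575704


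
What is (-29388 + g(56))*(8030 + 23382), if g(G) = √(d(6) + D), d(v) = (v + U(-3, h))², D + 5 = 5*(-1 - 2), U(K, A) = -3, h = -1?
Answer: -923135856 + 31412*I*√11 ≈ -9.2314e+8 + 1.0418e+5*I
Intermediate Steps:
D = -20 (D = -5 + 5*(-1 - 2) = -5 + 5*(-3) = -5 - 15 = -20)
d(v) = (-3 + v)² (d(v) = (v - 3)² = (-3 + v)²)
g(G) = I*√11 (g(G) = √((-3 + 6)² - 20) = √(3² - 20) = √(9 - 20) = √(-11) = I*√11)
(-29388 + g(56))*(8030 + 23382) = (-29388 + I*√11)*(8030 + 23382) = (-29388 + I*√11)*31412 = -923135856 + 31412*I*√11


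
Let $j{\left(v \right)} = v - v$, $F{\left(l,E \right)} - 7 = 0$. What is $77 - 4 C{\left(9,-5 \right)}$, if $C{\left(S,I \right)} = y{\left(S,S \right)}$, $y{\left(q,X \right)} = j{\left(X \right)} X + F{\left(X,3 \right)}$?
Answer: $49$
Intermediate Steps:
$F{\left(l,E \right)} = 7$ ($F{\left(l,E \right)} = 7 + 0 = 7$)
$j{\left(v \right)} = 0$
$y{\left(q,X \right)} = 7$ ($y{\left(q,X \right)} = 0 X + 7 = 0 + 7 = 7$)
$C{\left(S,I \right)} = 7$
$77 - 4 C{\left(9,-5 \right)} = 77 - 28 = 49$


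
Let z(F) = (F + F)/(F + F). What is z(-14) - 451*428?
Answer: -193027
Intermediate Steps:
z(F) = 1 (z(F) = (2*F)/((2*F)) = (2*F)*(1/(2*F)) = 1)
z(-14) - 451*428 = 1 - 451*428 = 1 - 193028 = -193027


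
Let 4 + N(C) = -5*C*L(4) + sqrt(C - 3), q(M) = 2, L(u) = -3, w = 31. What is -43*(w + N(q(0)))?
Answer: -2451 - 43*I ≈ -2451.0 - 43.0*I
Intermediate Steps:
N(C) = -4 + sqrt(-3 + C) + 15*C (N(C) = -4 + (-5*C*(-3) + sqrt(C - 3)) = -4 + (-(-15)*C + sqrt(-3 + C)) = -4 + (15*C + sqrt(-3 + C)) = -4 + (sqrt(-3 + C) + 15*C) = -4 + sqrt(-3 + C) + 15*C)
-43*(w + N(q(0))) = -43*(31 + (-4 + sqrt(-3 + 2) + 15*2)) = -43*(31 + (-4 + sqrt(-1) + 30)) = -43*(31 + (-4 + I + 30)) = -43*(31 + (26 + I)) = -43*(57 + I) = -2451 - 43*I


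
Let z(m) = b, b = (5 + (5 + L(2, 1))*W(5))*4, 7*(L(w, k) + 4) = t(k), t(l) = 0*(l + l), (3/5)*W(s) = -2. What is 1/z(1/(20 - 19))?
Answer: 3/20 ≈ 0.15000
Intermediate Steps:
W(s) = -10/3 (W(s) = (5/3)*(-2) = -10/3)
t(l) = 0 (t(l) = 0*(2*l) = 0)
L(w, k) = -4 (L(w, k) = -4 + (⅐)*0 = -4 + 0 = -4)
b = 20/3 (b = (5 + (5 - 4)*(-10/3))*4 = (5 + 1*(-10/3))*4 = (5 - 10/3)*4 = (5/3)*4 = 20/3 ≈ 6.6667)
z(m) = 20/3
1/z(1/(20 - 19)) = 1/(20/3) = 3/20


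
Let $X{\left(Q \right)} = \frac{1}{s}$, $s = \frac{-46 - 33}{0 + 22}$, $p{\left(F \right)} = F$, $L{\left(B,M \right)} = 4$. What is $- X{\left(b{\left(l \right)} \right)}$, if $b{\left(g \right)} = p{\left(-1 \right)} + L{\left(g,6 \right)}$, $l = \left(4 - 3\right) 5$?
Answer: $\frac{22}{79} \approx 0.27848$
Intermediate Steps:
$l = 5$ ($l = 1 \cdot 5 = 5$)
$s = - \frac{79}{22} \approx -3.5909$
$b{\left(g \right)} = 3$ ($b{\left(g \right)} = -1 + 4 = 3$)
$X{\left(Q \right)} = - \frac{22}{79}$ ($X{\left(Q \right)} = \frac{1}{- \frac{79}{22}} = - \frac{22}{79}$)
$- X{\left(b{\left(l \right)} \right)} = \left(-1\right) \left(- \frac{22}{79}\right) = \frac{22}{79}$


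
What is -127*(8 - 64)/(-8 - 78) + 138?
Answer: 2378/43 ≈ 55.302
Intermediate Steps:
-127*(8 - 64)/(-8 - 78) + 138 = -(-7112)/(-86) + 138 = -(-7112)*(-1)/86 + 138 = -127*28/43 + 138 = -3556/43 + 138 = 2378/43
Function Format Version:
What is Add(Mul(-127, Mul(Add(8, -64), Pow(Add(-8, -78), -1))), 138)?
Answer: Rational(2378, 43) ≈ 55.302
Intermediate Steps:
Add(Mul(-127, Mul(Add(8, -64), Pow(Add(-8, -78), -1))), 138) = Add(Mul(-127, Mul(-56, Pow(-86, -1))), 138) = Add(Mul(-127, Mul(-56, Rational(-1, 86))), 138) = Add(Mul(-127, Rational(28, 43)), 138) = Add(Rational(-3556, 43), 138) = Rational(2378, 43)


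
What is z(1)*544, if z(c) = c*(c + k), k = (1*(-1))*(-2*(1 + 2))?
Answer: 3808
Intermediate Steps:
k = 6 (k = -(-2)*3 = -1*(-6) = 6)
z(c) = c*(6 + c) (z(c) = c*(c + 6) = c*(6 + c))
z(1)*544 = (1*(6 + 1))*544 = (1*7)*544 = 7*544 = 3808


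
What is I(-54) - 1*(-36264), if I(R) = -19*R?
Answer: 37290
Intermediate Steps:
I(-54) - 1*(-36264) = -19*(-54) - 1*(-36264) = 1026 + 36264 = 37290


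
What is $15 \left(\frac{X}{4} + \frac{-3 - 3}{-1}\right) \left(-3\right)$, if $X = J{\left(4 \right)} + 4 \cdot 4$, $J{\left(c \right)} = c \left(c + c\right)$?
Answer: $-810$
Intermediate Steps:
$J{\left(c \right)} = 2 c^{2}$ ($J{\left(c \right)} = c 2 c = 2 c^{2}$)
$X = 48$ ($X = 2 \cdot 4^{2} + 4 \cdot 4 = 2 \cdot 16 + 16 = 32 + 16 = 48$)
$15 \left(\frac{X}{4} + \frac{-3 - 3}{-1}\right) \left(-3\right) = 15 \left(\frac{48}{4} + \frac{-3 - 3}{-1}\right) \left(-3\right) = 15 \left(48 \cdot \frac{1}{4} - -6\right) \left(-3\right) = 15 \left(12 + 6\right) \left(-3\right) = 15 \cdot 18 \left(-3\right) = 270 \left(-3\right) = -810$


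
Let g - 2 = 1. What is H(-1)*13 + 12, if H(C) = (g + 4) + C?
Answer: 90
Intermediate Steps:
g = 3 (g = 2 + 1 = 3)
H(C) = 7 + C (H(C) = (3 + 4) + C = 7 + C)
H(-1)*13 + 12 = (7 - 1)*13 + 12 = 6*13 + 12 = 78 + 12 = 90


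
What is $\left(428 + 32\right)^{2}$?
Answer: $211600$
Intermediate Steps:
$\left(428 + 32\right)^{2} = 460^{2} = 211600$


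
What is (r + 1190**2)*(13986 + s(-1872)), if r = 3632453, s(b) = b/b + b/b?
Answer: 70619159364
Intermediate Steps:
s(b) = 2 (s(b) = 1 + 1 = 2)
(r + 1190**2)*(13986 + s(-1872)) = (3632453 + 1190**2)*(13986 + 2) = (3632453 + 1416100)*13988 = 5048553*13988 = 70619159364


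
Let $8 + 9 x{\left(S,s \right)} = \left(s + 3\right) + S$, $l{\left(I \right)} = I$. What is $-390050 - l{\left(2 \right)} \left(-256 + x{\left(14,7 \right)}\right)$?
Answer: $- \frac{3505874}{9} \approx -3.8954 \cdot 10^{5}$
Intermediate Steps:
$x{\left(S,s \right)} = - \frac{5}{9} + \frac{S}{9} + \frac{s}{9}$ ($x{\left(S,s \right)} = - \frac{8}{9} + \frac{\left(s + 3\right) + S}{9} = - \frac{8}{9} + \frac{\left(3 + s\right) + S}{9} = - \frac{8}{9} + \frac{3 + S + s}{9} = - \frac{8}{9} + \left(\frac{1}{3} + \frac{S}{9} + \frac{s}{9}\right) = - \frac{5}{9} + \frac{S}{9} + \frac{s}{9}$)
$-390050 - l{\left(2 \right)} \left(-256 + x{\left(14,7 \right)}\right) = -390050 - 2 \left(-256 + \left(- \frac{5}{9} + \frac{1}{9} \cdot 14 + \frac{1}{9} \cdot 7\right)\right) = -390050 - 2 \left(-256 + \left(- \frac{5}{9} + \frac{14}{9} + \frac{7}{9}\right)\right) = -390050 - 2 \left(-256 + \frac{16}{9}\right) = -390050 - 2 \left(- \frac{2288}{9}\right) = -390050 - - \frac{4576}{9} = -390050 + \frac{4576}{9} = - \frac{3505874}{9}$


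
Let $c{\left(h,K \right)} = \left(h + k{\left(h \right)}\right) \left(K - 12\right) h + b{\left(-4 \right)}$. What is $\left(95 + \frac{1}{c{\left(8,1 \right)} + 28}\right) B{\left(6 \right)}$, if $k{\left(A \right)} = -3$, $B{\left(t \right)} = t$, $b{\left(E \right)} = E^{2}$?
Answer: $\frac{37619}{66} \approx 569.98$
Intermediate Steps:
$c{\left(h,K \right)} = 16 + h \left(-12 + K\right) \left(-3 + h\right)$ ($c{\left(h,K \right)} = \left(h - 3\right) \left(K - 12\right) h + \left(-4\right)^{2} = \left(-3 + h\right) \left(-12 + K\right) h + 16 = \left(-12 + K\right) \left(-3 + h\right) h + 16 = h \left(-12 + K\right) \left(-3 + h\right) + 16 = 16 + h \left(-12 + K\right) \left(-3 + h\right)$)
$\left(95 + \frac{1}{c{\left(8,1 \right)} + 28}\right) B{\left(6 \right)} = \left(95 + \frac{1}{\left(16 - 12 \cdot 8^{2} + 36 \cdot 8 + 1 \cdot 8^{2} - 3 \cdot 8\right) + 28}\right) 6 = \left(95 + \frac{1}{\left(16 - 768 + 288 + 1 \cdot 64 - 24\right) + 28}\right) 6 = \left(95 + \frac{1}{\left(16 - 768 + 288 + 64 - 24\right) + 28}\right) 6 = \left(95 + \frac{1}{-424 + 28}\right) 6 = \left(95 + \frac{1}{-396}\right) 6 = \left(95 - \frac{1}{396}\right) 6 = \frac{37619}{396} \cdot 6 = \frac{37619}{66}$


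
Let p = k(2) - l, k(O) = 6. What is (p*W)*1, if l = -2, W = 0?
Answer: 0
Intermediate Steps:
p = 8 (p = 6 - 1*(-2) = 6 + 2 = 8)
(p*W)*1 = (8*0)*1 = 0*1 = 0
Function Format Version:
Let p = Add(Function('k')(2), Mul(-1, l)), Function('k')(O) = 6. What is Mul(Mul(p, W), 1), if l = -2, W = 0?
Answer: 0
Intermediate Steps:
p = 8 (p = Add(6, Mul(-1, -2)) = Add(6, 2) = 8)
Mul(Mul(p, W), 1) = Mul(Mul(8, 0), 1) = Mul(0, 1) = 0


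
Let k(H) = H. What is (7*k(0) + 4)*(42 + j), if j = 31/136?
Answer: 5743/34 ≈ 168.91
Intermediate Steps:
j = 31/136 (j = 31*(1/136) = 31/136 ≈ 0.22794)
(7*k(0) + 4)*(42 + j) = (7*0 + 4)*(42 + 31/136) = (0 + 4)*(5743/136) = 4*(5743/136) = 5743/34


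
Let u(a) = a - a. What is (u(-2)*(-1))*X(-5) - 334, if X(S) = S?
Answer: -334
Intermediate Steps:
u(a) = 0
(u(-2)*(-1))*X(-5) - 334 = (0*(-1))*(-5) - 334 = 0*(-5) - 334 = 0 - 334 = -334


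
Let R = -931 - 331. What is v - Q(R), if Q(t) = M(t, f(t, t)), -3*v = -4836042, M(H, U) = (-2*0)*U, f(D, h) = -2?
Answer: 1612014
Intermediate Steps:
M(H, U) = 0 (M(H, U) = 0*U = 0)
R = -1262
v = 1612014 (v = -⅓*(-4836042) = 1612014)
Q(t) = 0
v - Q(R) = 1612014 - 1*0 = 1612014 + 0 = 1612014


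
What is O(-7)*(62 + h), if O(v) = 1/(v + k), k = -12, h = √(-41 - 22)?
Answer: -62/19 - 3*I*√7/19 ≈ -3.2632 - 0.41775*I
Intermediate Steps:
h = 3*I*√7 (h = √(-63) = 3*I*√7 ≈ 7.9373*I)
O(v) = 1/(-12 + v) (O(v) = 1/(v - 12) = 1/(-12 + v))
O(-7)*(62 + h) = (62 + 3*I*√7)/(-12 - 7) = (62 + 3*I*√7)/(-19) = -(62 + 3*I*√7)/19 = -62/19 - 3*I*√7/19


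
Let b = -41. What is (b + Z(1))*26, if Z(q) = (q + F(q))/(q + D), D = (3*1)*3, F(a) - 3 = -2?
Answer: -5304/5 ≈ -1060.8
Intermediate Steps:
F(a) = 1 (F(a) = 3 - 2 = 1)
D = 9 (D = 3*3 = 9)
Z(q) = (1 + q)/(9 + q) (Z(q) = (q + 1)/(q + 9) = (1 + q)/(9 + q))
(b + Z(1))*26 = (-41 + (1 + 1)/(9 + 1))*26 = (-41 + 2/10)*26 = (-41 + (⅒)*2)*26 = (-41 + ⅕)*26 = -204/5*26 = -5304/5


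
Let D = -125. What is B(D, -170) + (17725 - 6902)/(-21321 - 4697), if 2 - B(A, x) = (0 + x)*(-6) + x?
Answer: -22074087/26018 ≈ -848.42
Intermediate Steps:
B(A, x) = 2 + 5*x (B(A, x) = 2 - ((0 + x)*(-6) + x) = 2 - (x*(-6) + x) = 2 - (-6*x + x) = 2 - (-5)*x = 2 + 5*x)
B(D, -170) + (17725 - 6902)/(-21321 - 4697) = (2 + 5*(-170)) + (17725 - 6902)/(-21321 - 4697) = (2 - 850) + 10823/(-26018) = -848 + 10823*(-1/26018) = -848 - 10823/26018 = -22074087/26018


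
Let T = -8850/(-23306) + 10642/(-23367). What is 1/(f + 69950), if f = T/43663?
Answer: 11889245009613/831652688401817099 ≈ 1.4296e-5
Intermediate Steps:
T = -20612251/272295651 (T = -8850*(-1/23306) + 10642*(-1/23367) = 4425/11653 - 10642/23367 = -20612251/272295651 ≈ -0.075698)
f = -20612251/11889245009613 (f = -20612251/272295651/43663 = -20612251/272295651*1/43663 = -20612251/11889245009613 ≈ -1.7337e-6)
1/(f + 69950) = 1/(-20612251/11889245009613 + 69950) = 1/(831652688401817099/11889245009613) = 11889245009613/831652688401817099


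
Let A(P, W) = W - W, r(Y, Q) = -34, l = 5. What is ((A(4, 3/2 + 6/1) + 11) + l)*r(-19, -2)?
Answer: -544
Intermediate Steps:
A(P, W) = 0
((A(4, 3/2 + 6/1) + 11) + l)*r(-19, -2) = ((0 + 11) + 5)*(-34) = (11 + 5)*(-34) = 16*(-34) = -544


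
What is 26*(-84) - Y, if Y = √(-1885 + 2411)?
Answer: -2184 - √526 ≈ -2206.9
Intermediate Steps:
Y = √526 ≈ 22.935
26*(-84) - Y = 26*(-84) - √526 = -2184 - √526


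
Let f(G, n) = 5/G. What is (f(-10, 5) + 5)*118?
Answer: 531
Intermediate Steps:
(f(-10, 5) + 5)*118 = (5/(-10) + 5)*118 = (5*(-1/10) + 5)*118 = (-1/2 + 5)*118 = (9/2)*118 = 531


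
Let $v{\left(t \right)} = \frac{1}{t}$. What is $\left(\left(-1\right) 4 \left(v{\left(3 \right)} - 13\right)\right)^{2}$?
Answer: $\frac{23104}{9} \approx 2567.1$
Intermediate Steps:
$\left(\left(-1\right) 4 \left(v{\left(3 \right)} - 13\right)\right)^{2} = \left(\left(-1\right) 4 \left(\frac{1}{3} - 13\right)\right)^{2} = \left(- 4 \left(\frac{1}{3} - 13\right)\right)^{2} = \left(\left(-4\right) \left(- \frac{38}{3}\right)\right)^{2} = \left(\frac{152}{3}\right)^{2} = \frac{23104}{9}$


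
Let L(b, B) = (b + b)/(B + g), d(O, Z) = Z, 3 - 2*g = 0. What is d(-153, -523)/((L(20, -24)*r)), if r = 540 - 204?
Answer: 1569/1792 ≈ 0.87556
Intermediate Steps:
g = 3/2 (g = 3/2 - ½*0 = 3/2 + 0 = 3/2 ≈ 1.5000)
L(b, B) = 2*b/(3/2 + B) (L(b, B) = (b + b)/(B + 3/2) = (2*b)/(3/2 + B) = 2*b/(3/2 + B))
r = 336
d(-153, -523)/((L(20, -24)*r)) = -523/((4*20/(3 + 2*(-24)))*336) = -523/((4*20/(3 - 48))*336) = -523/((4*20/(-45))*336) = -523/((4*20*(-1/45))*336) = -523/((-16/9*336)) = -523/(-1792/3) = -523*(-3/1792) = 1569/1792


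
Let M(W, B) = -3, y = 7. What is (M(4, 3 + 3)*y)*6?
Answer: -126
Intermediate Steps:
(M(4, 3 + 3)*y)*6 = -3*7*6 = -21*6 = -126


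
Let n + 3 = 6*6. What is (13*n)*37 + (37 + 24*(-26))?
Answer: 15286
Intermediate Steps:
n = 33 (n = -3 + 6*6 = -3 + 36 = 33)
(13*n)*37 + (37 + 24*(-26)) = (13*33)*37 + (37 + 24*(-26)) = 429*37 + (37 - 624) = 15873 - 587 = 15286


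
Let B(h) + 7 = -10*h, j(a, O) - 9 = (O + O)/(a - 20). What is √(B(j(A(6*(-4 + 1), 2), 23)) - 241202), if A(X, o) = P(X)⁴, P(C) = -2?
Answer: 4*I*√15074 ≈ 491.1*I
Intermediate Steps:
A(X, o) = 16 (A(X, o) = (-2)⁴ = 16)
j(a, O) = 9 + 2*O/(-20 + a) (j(a, O) = 9 + (O + O)/(a - 20) = 9 + (2*O)/(-20 + a) = 9 + 2*O/(-20 + a))
B(h) = -7 - 10*h
√(B(j(A(6*(-4 + 1), 2), 23)) - 241202) = √((-7 - 10*(-180 + 2*23 + 9*16)/(-20 + 16)) - 241202) = √((-7 - 10*(-180 + 46 + 144)/(-4)) - 241202) = √((-7 - (-5)*10/2) - 241202) = √((-7 - 10*(-5/2)) - 241202) = √((-7 + 25) - 241202) = √(18 - 241202) = √(-241184) = 4*I*√15074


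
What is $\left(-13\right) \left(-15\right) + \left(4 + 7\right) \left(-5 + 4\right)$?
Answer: $184$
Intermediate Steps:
$\left(-13\right) \left(-15\right) + \left(4 + 7\right) \left(-5 + 4\right) = 195 + 11 \left(-1\right) = 195 - 11 = 184$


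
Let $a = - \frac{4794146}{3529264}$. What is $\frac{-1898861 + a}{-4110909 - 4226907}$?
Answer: $\frac{3350793281225}{14713176923712} \approx 0.22774$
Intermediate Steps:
$a = - \frac{2397073}{1764632}$ ($a = \left(-4794146\right) \frac{1}{3529264} = - \frac{2397073}{1764632} \approx -1.3584$)
$\frac{-1898861 + a}{-4110909 - 4226907} = \frac{-1898861 - \frac{2397073}{1764632}}{-4110909 - 4226907} = - \frac{3350793281225}{1764632 \left(-8337816\right)} = \left(- \frac{3350793281225}{1764632}\right) \left(- \frac{1}{8337816}\right) = \frac{3350793281225}{14713176923712}$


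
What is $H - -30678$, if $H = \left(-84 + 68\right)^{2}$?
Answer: $30934$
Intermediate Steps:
$H = 256$ ($H = \left(-16\right)^{2} = 256$)
$H - -30678 = 256 - -30678 = 256 + 30678 = 30934$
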